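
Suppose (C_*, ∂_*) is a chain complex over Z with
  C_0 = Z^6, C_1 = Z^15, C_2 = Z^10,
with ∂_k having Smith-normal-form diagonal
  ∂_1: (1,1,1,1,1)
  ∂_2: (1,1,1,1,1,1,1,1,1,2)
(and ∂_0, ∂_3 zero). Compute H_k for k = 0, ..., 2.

H_0: b_0 = 6 − 0 − 5 = 1; torsion from ∂_1 factors > 1: none. So H_0 ≅ Z.
H_1: b_1 = 15 − 5 − 10 = 0; torsion from ∂_2 factors > 1: [2]. So H_1 ≅ Z/2Z.
H_2: b_2 = 10 − 10 − 0 = 0; torsion from ∂_3 factors > 1: none. So H_2 ≅ 0.

H_0 ≅ Z,  H_1 ≅ Z/2Z,  H_2 = 0.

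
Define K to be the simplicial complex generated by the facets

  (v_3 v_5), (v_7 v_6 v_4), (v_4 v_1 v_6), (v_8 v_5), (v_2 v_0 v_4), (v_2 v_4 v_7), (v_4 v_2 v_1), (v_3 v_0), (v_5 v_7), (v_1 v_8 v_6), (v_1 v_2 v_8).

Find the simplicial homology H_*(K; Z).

Take the total order v_0 < v_1 < v_2 < v_3 < v_4 < v_5 < v_6 < v_7 < v_8 on the vertex set. Then K (dimension 2) consists of the simplices:

  0-simplices (9): [v_0], [v_1], [v_2], [v_3], [v_4], [v_5], [v_6], [v_7], [v_8]
  1-simplices (17): (17 of them)
  2-simplices (7): [v_0,v_2,v_4], [v_1,v_2,v_4], [v_1,v_2,v_8], [v_1,v_4,v_6], [v_1,v_6,v_8], [v_2,v_4,v_7], [v_4,v_6,v_7]

giving chain groups C_0 ≅ Z^9, C_1 ≅ Z^17, C_2 ≅ Z^7.

∂_1: C_1 → C_0 sends each edge [p,q] (with p < q) to q − p. For instance
  ∂[v_2,v_7] = [v_7] − [v_2].
This gives a 9×17 integer matrix of rank 8; reducing to Smith normal form yields diagonal entries (1,1,1,1,1,1,1,1).

The boundary map ∂_2: C_2 → C_1 maps a triangle to the signed sum of its edges. For instance
  ∂[v_1,v_2,v_4] = [v_2,v_4] − [v_1,v_4] + [v_1,v_2],
  ∂[v_0,v_2,v_4] = [v_2,v_4] − [v_0,v_4] + [v_0,v_2].
The resulting 17×7 matrix has rank 7, and its Smith normal form has invariant factors (1,1,1,1,1,1,1).

Computing H_k = (kernel of ∂_k) / (image of ∂_{k+1}):

  H_0: rank C_0 − rank ∂_1 = 9 − 8 = 1, and the invariant factors of ∂_1 are all 1, so H_0 ≅ Z.
  H_1: rank ker ∂_1 − rank ∂_2 = (17 − 8) − 7 = 2, and the invariant factors of ∂_2 are all 1, so H_1 ≅ Z^2.
  H_2: rank ker ∂_2 − rank ∂_3 = (7 − 7) − 0 = 0, and there is no ∂_3, so H_2 ≅ 0.

As a check, the Euler characteristic is 9 − 17 + 7 = -1, which agrees with 1 − 2 + 0 = -1.

H_0 ≅ Z,  H_1 ≅ Z^2,  H_2 = 0.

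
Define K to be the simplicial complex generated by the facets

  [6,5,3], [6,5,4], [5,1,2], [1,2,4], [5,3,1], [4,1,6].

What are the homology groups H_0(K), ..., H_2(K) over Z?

Fix the vertex order 1 < 2 < 3 < 4 < 5 < 6 and write every simplex with vertices in increasing order. Then dim K = 2 and the simplices of K are:

  0-simplices (6): [1], [2], [3], [4], [5], [6]
  1-simplices (12): [1,2], [1,3], [1,4], [1,5], [1,6], [2,4], [2,5], [3,5], [3,6], [4,5], [4,6], [5,6]
  2-simplices (6): [1,2,4], [1,2,5], [1,3,5], [1,4,6], [3,5,6], [4,5,6]

so the chain groups are C_0 ≅ Z^6, C_1 ≅ Z^12, C_2 ≅ Z^6.

The boundary map ∂_1: C_1 → C_0 maps an edge to its endpoints' difference, ∂[p,q] = q − p. For instance
  ∂[4,6] = [6] − [4].
The 6×12 boundary matrix has rank 5 and Smith normal form diag(1,1,1,1,1).

Boundary ∂_2: C_2 → C_1 maps a triangle to the signed sum of its edges. For instance
  ∂[4,5,6] = [5,6] − [4,6] + [4,5],
  ∂[1,3,5] = [3,5] − [1,5] + [1,3].
The 12×6 boundary matrix has rank 6 and Smith normal form diag(1,1,1,1,1,1).

Computing H_k = (kernel of ∂_k) / (image of ∂_{k+1}):

  H_0: rank C_0 − rank ∂_1 = 6 − 5 = 1, and the invariant factors of ∂_1 are all 1, so H_0 ≅ Z.
  H_1: rank ker ∂_1 − rank ∂_2 = (12 − 5) − 6 = 1, and the invariant factors of ∂_2 are all 1, so H_1 ≅ Z.
  H_2: rank ker ∂_2 − rank ∂_3 = (6 − 6) − 0 = 0, and there is no ∂_3, so H_2 ≅ 0.

As a check, the Euler characteristic is 6 − 12 + 6 = 0, which agrees with 1 − 1 + 0 = 0.

H_0 ≅ Z,  H_1 ≅ Z,  H_2 = 0.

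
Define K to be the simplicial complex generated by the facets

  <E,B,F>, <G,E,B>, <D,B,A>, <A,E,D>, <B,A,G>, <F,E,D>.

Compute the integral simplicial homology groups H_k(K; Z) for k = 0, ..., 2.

H_0 = Z,  H_1 = Z,  H_2 = 0.

Fix the vertex order A < B < D < E < F < G and write every simplex with vertices in increasing order. Then dim K = 2 and the simplices of K are:

  0-simplices (6): A, B, D, E, F, G
  1-simplices (12): AB, AD, AE, AG, BD, BE, BF, BG, DE, DF, EF, EG
  2-simplices (6): ABD, ABG, ADE, BEF, BEG, DEF

so the chain groups are C_0 ≅ Z^6, C_1 ≅ Z^12, C_2 ≅ Z^6.

The boundary map ∂_1: C_1 → C_0 is given by ∂[p,q] = [q] − [p].
The 6×12 boundary matrix has rank 5 and Smith normal form diag(1,1,1,1,1).

The boundary map ∂_2: C_2 → C_1 maps a triangle to the signed sum of its edges. For instance
  ∂ABD = BD − AD + AB,
  ∂BEF = EF − BF + BE.
The resulting 12×6 matrix has rank 6, and its Smith normal form has invariant factors (1,1,1,1,1,1).

Now H_k = ker ∂_k / im ∂_{k+1}, so:

  H_0: rank C_0 − rank ∂_1 = 6 − 5 = 1, and the invariant factors of ∂_1 are all 1, so H_0 ≅ Z.
  H_1: rank ker ∂_1 − rank ∂_2 = (12 − 5) − 6 = 1, and the invariant factors of ∂_2 are all 1, so H_1 ≅ Z.
  H_2: rank ker ∂_2 − rank ∂_3 = (6 − 6) − 0 = 0, and there is no ∂_3, so H_2 ≅ 0.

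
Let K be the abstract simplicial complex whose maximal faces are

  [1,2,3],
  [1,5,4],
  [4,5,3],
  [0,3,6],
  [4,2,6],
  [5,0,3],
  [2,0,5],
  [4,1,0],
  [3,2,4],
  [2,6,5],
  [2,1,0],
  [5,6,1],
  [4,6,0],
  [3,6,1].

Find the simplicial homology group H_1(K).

Fix the vertex order 0 < 1 < 2 < 3 < 4 < 5 < 6 and write every simplex with vertices in increasing order. Then dim K = 2 and the simplices of K are:

  0-simplices (7): [0], [1], [2], [3], [4], [5], [6]
  1-simplices (21): [0,1], [0,2], [0,3], [0,4], [0,5], [0,6], [1,2], [1,3], [1,4], [1,5], [1,6], [2,3], [2,4], [2,5], [2,6], [3,4], [3,5], [3,6], [4,5], [4,6], [5,6]
  2-simplices (14): [0,1,2], [0,1,4], [0,2,5], [0,3,5], [0,3,6], [0,4,6], [1,2,3], [1,3,6], [1,4,5], [1,5,6], [2,3,4], [2,4,6], [2,5,6], [3,4,5]

Hence C_0 ≅ Z^7, C_1 ≅ Z^21, C_2 ≅ Z^14.

Boundary ∂_1: C_1 → C_0 is given by ∂[p,q] = [q] − [p].
This gives a 7×21 integer matrix of rank 6; reducing to Smith normal form yields diagonal entries (1,1,1,1,1,1).

The boundary map ∂_2: C_2 → C_1 sends each 2-simplex [p,q,r] to [q,r] − [p,r] + [p,q]. For instance
  ∂[0,1,2] = [1,2] − [0,2] + [0,1],
  ∂[3,4,5] = [4,5] − [3,5] + [3,4].
As a 21×14 matrix over Z this has rank 13, with invariant factors (1,1,1,1,1,1,1,1,1,1,1,1,1).

Now H_k = ker ∂_k / im ∂_{k+1}, so:

  H_1: rank ker ∂_1 − rank ∂_2 = (21 − 6) − 13 = 2, and the invariant factors of ∂_2 are all 1, so H_1 = Z^2.

H_1 = Z^2.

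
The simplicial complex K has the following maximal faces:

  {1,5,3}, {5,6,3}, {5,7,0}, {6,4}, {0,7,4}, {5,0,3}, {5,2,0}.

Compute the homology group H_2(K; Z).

H_2 ≅ 0.

K has 8 vertices, 14 edges, 6 triangles.
rank ∂_2 = 6, rank ∂_3 = 0 ⇒ b_2 = 6 − 6 − 0 = 0. So H_2 = 0.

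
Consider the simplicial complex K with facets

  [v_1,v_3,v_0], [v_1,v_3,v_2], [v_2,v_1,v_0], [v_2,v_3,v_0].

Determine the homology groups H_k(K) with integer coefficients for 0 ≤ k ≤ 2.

H_0 ≅ Z,  H_1 = 0,  H_2 ≅ Z.

Take the total order v_0 < v_1 < v_2 < v_3 on the vertex set. Then K (dimension 2) consists of the simplices:

  0-simplices (4): [v_0], [v_1], [v_2], [v_3]
  1-simplices (6): [v_0,v_1], [v_0,v_2], [v_0,v_3], [v_1,v_2], [v_1,v_3], [v_2,v_3]
  2-simplices (4): [v_0,v_1,v_2], [v_0,v_1,v_3], [v_0,v_2,v_3], [v_1,v_2,v_3]

Hence C_0 ≅ Z^4, C_1 ≅ Z^6, C_2 ≅ Z^4.

The boundary map ∂_1: C_1 → C_0 sends each edge [p,q] (with p < q) to q − p. For instance
  ∂[v_2,v_3] = [v_3] − [v_2].
This gives a 4×6 integer matrix of rank 3; reducing to Smith normal form yields diagonal entries (1,1,1).

Boundary ∂_2: C_2 → C_1 maps a triangle to the signed sum of its edges. For instance
  ∂[v_0,v_1,v_2] = [v_1,v_2] − [v_0,v_2] + [v_0,v_1],
  ∂[v_0,v_1,v_3] = [v_1,v_3] − [v_0,v_3] + [v_0,v_1].
The 6×4 boundary matrix has rank 3 and Smith normal form diag(1,1,1).

Computing H_k = (kernel of ∂_k) / (image of ∂_{k+1}):

  H_0: rank C_0 − rank ∂_1 = 4 − 3 = 1, and the invariant factors of ∂_1 are all 1, so H_0 ≅ Z.
  H_1: rank ker ∂_1 − rank ∂_2 = (6 − 3) − 3 = 0, and the invariant factors of ∂_2 are all 1, so H_1 ≅ 0.
  H_2: rank ker ∂_2 − rank ∂_3 = (4 − 3) − 0 = 1, and there is no ∂_3, so H_2 ≅ Z.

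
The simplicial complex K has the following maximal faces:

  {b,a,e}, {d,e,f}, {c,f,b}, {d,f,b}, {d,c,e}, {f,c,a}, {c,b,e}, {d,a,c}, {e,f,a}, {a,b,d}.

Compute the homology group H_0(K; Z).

H_0 = Z.

Order the vertices as a < b < c < d < e < f. Listing each simplex with vertices in this order, K has dimension 2 with simplices:

  0-simplices (6): a, b, c, d, e, f
  1-simplices (15): ab, ac, ad, ae, af, bc, bd, be, bf, cd, ce, cf, de, df, ef
  2-simplices (10): abd, abe, acd, acf, aef, bce, bcf, bdf, cde, def

so the chain groups are C_0 ≅ Z^6, C_1 ≅ Z^15, C_2 ≅ Z^10.

Boundary ∂_1: C_1 → C_0 is given by ∂[p,q] = [q] − [p].
As a 6×15 matrix over Z this has rank 5, with invariant factors (1,1,1,1,1).

Boundary ∂_2: C_2 → C_1 maps a triangle to the signed sum of its edges. For instance
  ∂bce = ce − be + bc,
  ∂bcf = cf − bf + bc.
The resulting 15×10 matrix has rank 10, and its Smith normal form has invariant factors (1,1,1,1,1,1,1,1,1,2).

From H_k ≅ ker(∂_k) / im(∂_{k+1}) we obtain:

  H_0: rank C_0 − rank ∂_1 = 6 − 5 = 1, and the invariant factors of ∂_1 are all 1, so H_0 = Z.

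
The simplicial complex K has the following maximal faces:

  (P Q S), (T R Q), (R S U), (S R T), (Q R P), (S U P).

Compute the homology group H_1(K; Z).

Fix the vertex order P < Q < R < S < T < U and write every simplex with vertices in increasing order. Then dim K = 2 and the simplices of K are:

  0-simplices (6): P, Q, R, S, T, U
  1-simplices (12): PQ, PR, PS, PU, QR, QS, QT, RS, RT, RU, ST, SU
  2-simplices (6): PQR, PQS, PSU, QRT, RST, RSU

giving chain groups C_0 ≅ Z^6, C_1 ≅ Z^12, C_2 ≅ Z^6.

∂_1: C_1 → C_0 maps an edge to its endpoints' difference, ∂[p,q] = q − p. For instance
  ∂RU = U − R.
The resulting 6×12 matrix has rank 5, and its Smith normal form has invariant factors (1,1,1,1,1).

The boundary map ∂_2: C_2 → C_1 maps a triangle to the signed sum of its edges. For instance
  ∂PQR = QR − PR + PQ,
  ∂RSU = SU − RU + RS.
The resulting 12×6 matrix has rank 6, and its Smith normal form has invariant factors (1,1,1,1,1,1).

Computing H_k = (kernel of ∂_k) / (image of ∂_{k+1}):

  H_1: rank ker ∂_1 − rank ∂_2 = (12 − 5) − 6 = 1, and the invariant factors of ∂_2 are all 1, so H_1 ≅ Z.

(K is a triangulation of the cylinder S^1 x I.)

H_1 = Z.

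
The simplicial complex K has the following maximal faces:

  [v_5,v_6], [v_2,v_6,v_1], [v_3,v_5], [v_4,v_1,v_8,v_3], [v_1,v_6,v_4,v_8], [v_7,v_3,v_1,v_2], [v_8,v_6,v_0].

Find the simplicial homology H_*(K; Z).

Order the vertices as v_0 < v_1 < v_2 < v_3 < v_4 < v_5 < v_6 < v_7 < v_8. Listing each simplex with vertices in this order, K has dimension 3 with simplices:

  0-simplices (9): [v_0], [v_1], [v_2], [v_3], [v_4], [v_5], [v_6], [v_7], [v_8]
  1-simplices (19): (19 of them)
  2-simplices (13): (13 of them)
  3-simplices (3): [v_1,v_2,v_3,v_7], [v_1,v_3,v_4,v_8], [v_1,v_4,v_6,v_8]

so the chain groups are C_0 ≅ Z^9, C_1 ≅ Z^19, C_2 ≅ Z^13, C_3 ≅ Z^3.

∂_1: C_1 → C_0 is given by ∂[p,q] = [q] − [p].
As a 9×19 matrix over Z this has rank 8, with invariant factors (1,1,1,1,1,1,1,1).

Boundary ∂_2: C_2 → C_1 maps a triangle to the signed sum of its edges. For instance
  ∂[v_2,v_3,v_7] = [v_3,v_7] − [v_2,v_7] + [v_2,v_3],
  ∂[v_1,v_2,v_3] = [v_2,v_3] − [v_1,v_3] + [v_1,v_2].
The 19×13 boundary matrix has rank 10 and Smith normal form diag(1,1,1,1,1,1,1,1,1,1).

∂_3: C_3 → C_2 sends each 3-simplex σ to the alternating sum Σ_i (−1)^i (σ with its i-th vertex removed). For instance
  ∂[v_1,v_2,v_3,v_7] = [v_2,v_3,v_7] − [v_1,v_3,v_7] + [v_1,v_2,v_7] − [v_1,v_2,v_3],
  ∂[v_1,v_3,v_4,v_8] = [v_3,v_4,v_8] − [v_1,v_4,v_8] + [v_1,v_3,v_8] − [v_1,v_3,v_4].
The resulting 13×3 matrix has rank 3, and its Smith normal form has invariant factors (1,1,1).

Now H_k = ker ∂_k / im ∂_{k+1}, so:

  H_0: rank C_0 − rank ∂_1 = 9 − 8 = 1, and the invariant factors of ∂_1 are all 1, so H_0 = Z.
  H_1: rank ker ∂_1 − rank ∂_2 = (19 − 8) − 10 = 1, and the invariant factors of ∂_2 are all 1, so H_1 = Z.
  H_2: rank ker ∂_2 − rank ∂_3 = (13 − 10) − 3 = 0, and the invariant factors of ∂_3 are all 1, so H_2 = 0.
  H_3: rank ker ∂_3 − rank ∂_4 = (3 − 3) − 0 = 0, and there is no ∂_4, so H_3 = 0.

H_0 = Z,  H_1 = Z,  H_2 = 0,  H_3 = 0.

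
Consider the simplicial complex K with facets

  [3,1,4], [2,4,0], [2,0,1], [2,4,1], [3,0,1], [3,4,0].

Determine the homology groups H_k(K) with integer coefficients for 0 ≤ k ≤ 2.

H_0 = Z,  H_1 = 0,  H_2 = Z.

Order the vertices as 0 < 1 < 2 < 3 < 4. Listing each simplex with vertices in this order, K has dimension 2 with simplices:

  0-simplices (5): [0], [1], [2], [3], [4]
  1-simplices (9): [0,1], [0,2], [0,3], [0,4], [1,2], [1,3], [1,4], [2,4], [3,4]
  2-simplices (6): [0,1,2], [0,1,3], [0,2,4], [0,3,4], [1,2,4], [1,3,4]

so the chain groups are C_0 ≅ Z^5, C_1 ≅ Z^9, C_2 ≅ Z^6.

The boundary map ∂_1: C_1 → C_0 sends each edge [p,q] (with p < q) to q − p. For instance
  ∂[0,4] = [4] − [0].
The 5×9 boundary matrix has rank 4 and Smith normal form diag(1,1,1,1).

Boundary ∂_2: C_2 → C_1 maps a triangle to the signed sum of its edges. For instance
  ∂[0,1,3] = [1,3] − [0,3] + [0,1],
  ∂[1,2,4] = [2,4] − [1,4] + [1,2].
The 9×6 boundary matrix has rank 5 and Smith normal form diag(1,1,1,1,1).

Computing H_k = (kernel of ∂_k) / (image of ∂_{k+1}):

  H_0: rank C_0 − rank ∂_1 = 5 − 4 = 1, and the invariant factors of ∂_1 are all 1, so H_0 = Z.
  H_1: rank ker ∂_1 − rank ∂_2 = (9 − 4) − 5 = 0, and the invariant factors of ∂_2 are all 1, so H_1 = 0.
  H_2: rank ker ∂_2 − rank ∂_3 = (6 − 5) − 0 = 1, and there is no ∂_3, so H_2 = Z.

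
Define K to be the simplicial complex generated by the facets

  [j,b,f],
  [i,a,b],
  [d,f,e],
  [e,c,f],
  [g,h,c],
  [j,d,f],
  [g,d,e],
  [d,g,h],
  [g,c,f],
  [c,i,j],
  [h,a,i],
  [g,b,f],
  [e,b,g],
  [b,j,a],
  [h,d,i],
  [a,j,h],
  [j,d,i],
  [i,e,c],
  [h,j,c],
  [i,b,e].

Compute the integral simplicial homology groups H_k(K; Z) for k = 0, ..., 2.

Take the total order a < b < c < d < e < f < g < h < i < j on the vertex set. Then K (dimension 2) consists of the simplices:

  0-simplices (10): a, b, c, d, e, f, g, h, i, j
  1-simplices (30): ab, ah, ai, aj, be, bf, bg, bi, bj, ce, cf, cg, ch, ci, cj, de, df, dg, dh, di, dj, ef, eg, ei, fg, fj, gh, hi, hj, ij
  2-simplices (20): abi, abj, ahi, ahj, beg, bei, bfg, bfj, cef, cei, cfg, cgh, chj, cij, def, deg, dfj, dgh, dhi, dij

giving chain groups C_0 ≅ Z^10, C_1 ≅ Z^30, C_2 ≅ Z^20.

The boundary map ∂_1: C_1 → C_0 maps an edge to its endpoints' difference, ∂[p,q] = q − p.
This gives a 10×30 integer matrix of rank 9; reducing to Smith normal form yields diagonal entries (1,1,1,1,1,1,1,1,1).

The boundary map ∂_2: C_2 → C_1 maps a triangle to the signed sum of its edges. For instance
  ∂dfj = fj − dj + df,
  ∂cgh = gh − ch + cg.
The resulting 30×20 matrix has rank 20, and its Smith normal form has invariant factors (1,1,1,1,1,1,1,1,1,1,1,1,1,1,1,1,1,1,1,2).

Computing H_k = (kernel of ∂_k) / (image of ∂_{k+1}):

  H_0: rank C_0 − rank ∂_1 = 10 − 9 = 1, and the invariant factors of ∂_1 are all 1, so H_0 = Z.
  H_1: rank ker ∂_1 − rank ∂_2 = (30 − 9) − 20 = 1, and ∂_2 has invariant factor 2 > 1, so H_1 = Z ⊕ Z/2Z.
  H_2: rank ker ∂_2 − rank ∂_3 = (20 − 20) − 0 = 0, and there is no ∂_3, so H_2 = 0.

As a check, the Euler characteristic is 10 − 30 + 20 = 0, which agrees with 1 − 1 + 0 = 0.
(K is a triangulation of the Klein bottle.)

H_0 = Z,  H_1 = Z ⊕ Z/2Z,  H_2 = 0.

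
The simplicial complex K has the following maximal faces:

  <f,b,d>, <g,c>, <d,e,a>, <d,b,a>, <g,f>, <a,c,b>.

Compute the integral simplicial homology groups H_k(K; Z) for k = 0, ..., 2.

K has 7 vertices, 11 edges, 4 triangles.
rank ∂_0 = 0, rank ∂_1 = 6 ⇒ b_0 = 7 − 0 − 6 = 1; all invariant factors of ∂_1 are 1 so no torsion. So H_0 = Z.
rank ∂_1 = 6, rank ∂_2 = 4 ⇒ b_1 = 11 − 6 − 4 = 1; all invariant factors of ∂_2 are 1 so no torsion. So H_1 = Z.
rank ∂_2 = 4, rank ∂_3 = 0 ⇒ b_2 = 4 − 4 − 0 = 0. So H_2 = 0.

H_0 ≅ Z,  H_1 ≅ Z,  H_2 = 0.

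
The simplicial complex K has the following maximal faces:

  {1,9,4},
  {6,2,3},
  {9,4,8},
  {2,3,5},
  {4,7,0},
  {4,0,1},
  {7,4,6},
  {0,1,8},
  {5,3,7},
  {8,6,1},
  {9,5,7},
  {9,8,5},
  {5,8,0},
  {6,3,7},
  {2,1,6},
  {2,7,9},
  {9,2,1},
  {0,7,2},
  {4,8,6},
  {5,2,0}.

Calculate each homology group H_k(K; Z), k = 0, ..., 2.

H_0 ≅ Z,  H_1 ≅ Z ⊕ Z/2Z,  H_2 = 0.

Order the vertices as 0 < 1 < 2 < 3 < 4 < 5 < 6 < 7 < 8 < 9. Listing each simplex with vertices in this order, K has dimension 2 with simplices:

  0-simplices (10): [0], [1], [2], [3], [4], [5], [6], [7], [8], [9]
  1-simplices (30): (30 of them)
  2-simplices (20): (20 of them)

Hence C_0 ≅ Z^10, C_1 ≅ Z^30, C_2 ≅ Z^20.

∂_1: C_1 → C_0 maps an edge to its endpoints' difference, ∂[p,q] = q − p.
The resulting 10×30 matrix has rank 9, and its Smith normal form has invariant factors (1,1,1,1,1,1,1,1,1).

The boundary map ∂_2: C_2 → C_1 acts by ∂[p,q,r] = [q,r] − [p,r] + [p,q]. For instance
  ∂[1,2,9] = [2,9] − [1,9] + [1,2],
  ∂[1,4,9] = [4,9] − [1,9] + [1,4].
As a 30×20 matrix over Z this has rank 20, with invariant factors (1,1,1,1,1,1,1,1,1,1,1,1,1,1,1,1,1,1,1,2).

From H_k ≅ ker(∂_k) / im(∂_{k+1}) we obtain:

  H_0: rank C_0 − rank ∂_1 = 10 − 9 = 1, and the invariant factors of ∂_1 are all 1, so H_0 ≅ Z.
  H_1: rank ker ∂_1 − rank ∂_2 = (30 − 9) − 20 = 1, and ∂_2 has invariant factor 2 > 1, so H_1 ≅ Z ⊕ Z/2Z.
  H_2: rank ker ∂_2 − rank ∂_3 = (20 − 20) − 0 = 0, and there is no ∂_3, so H_2 ≅ 0.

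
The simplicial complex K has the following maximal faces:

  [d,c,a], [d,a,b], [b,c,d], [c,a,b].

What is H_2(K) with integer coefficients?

H_2 = Z.

Fix the vertex order a < b < c < d and write every simplex with vertices in increasing order. Then dim K = 2 and the simplices of K are:

  0-simplices (4): a, b, c, d
  1-simplices (6): ab, ac, ad, bc, bd, cd
  2-simplices (4): abc, abd, acd, bcd

Hence C_0 ≅ Z^4, C_1 ≅ Z^6, C_2 ≅ Z^4.

∂_1: C_1 → C_0 is given by ∂[p,q] = [q] − [p]. For instance
  ∂ab = b − a.
The 4×6 boundary matrix has rank 3 and Smith normal form diag(1,1,1).

The boundary map ∂_2: C_2 → C_1 sends each 2-simplex [p,q,r] to [q,r] − [p,r] + [p,q]. For instance
  ∂acd = cd − ad + ac,
  ∂bcd = cd − bd + bc.
This gives a 6×4 integer matrix of rank 3; reducing to Smith normal form yields diagonal entries (1,1,1).

Now H_k = ker ∂_k / im ∂_{k+1}, so:

  H_2: rank ker ∂_2 − rank ∂_3 = (4 − 3) − 0 = 1, and there is no ∂_3, so H_2 = Z.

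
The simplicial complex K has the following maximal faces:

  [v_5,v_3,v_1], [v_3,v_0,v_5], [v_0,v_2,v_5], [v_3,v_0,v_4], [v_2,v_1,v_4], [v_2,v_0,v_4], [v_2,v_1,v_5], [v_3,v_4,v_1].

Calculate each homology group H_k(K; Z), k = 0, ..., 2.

H_0 = Z,  H_1 = 0,  H_2 = Z.

Fix the vertex order v_0 < v_1 < v_2 < v_3 < v_4 < v_5 and write every simplex with vertices in increasing order. Then dim K = 2 and the simplices of K are:

  0-simplices (6): [v_0], [v_1], [v_2], [v_3], [v_4], [v_5]
  1-simplices (12): [v_0,v_2], [v_0,v_3], [v_0,v_4], [v_0,v_5], [v_1,v_2], [v_1,v_3], [v_1,v_4], [v_1,v_5], [v_2,v_4], [v_2,v_5], [v_3,v_4], [v_3,v_5]
  2-simplices (8): [v_0,v_2,v_4], [v_0,v_2,v_5], [v_0,v_3,v_4], [v_0,v_3,v_5], [v_1,v_2,v_4], [v_1,v_2,v_5], [v_1,v_3,v_4], [v_1,v_3,v_5]

Hence C_0 ≅ Z^6, C_1 ≅ Z^12, C_2 ≅ Z^8.

The boundary map ∂_1: C_1 → C_0 maps an edge to its endpoints' difference, ∂[p,q] = q − p.
This gives a 6×12 integer matrix of rank 5; reducing to Smith normal form yields diagonal entries (1,1,1,1,1).

∂_2: C_2 → C_1 sends each 2-simplex [p,q,r] to [q,r] − [p,r] + [p,q]. For instance
  ∂[v_0,v_2,v_5] = [v_2,v_5] − [v_0,v_5] + [v_0,v_2],
  ∂[v_0,v_2,v_4] = [v_2,v_4] − [v_0,v_4] + [v_0,v_2].
The resulting 12×8 matrix has rank 7, and its Smith normal form has invariant factors (1,1,1,1,1,1,1).

From H_k ≅ ker(∂_k) / im(∂_{k+1}) we obtain:

  H_0: rank C_0 − rank ∂_1 = 6 − 5 = 1, and the invariant factors of ∂_1 are all 1, so H_0 = Z.
  H_1: rank ker ∂_1 − rank ∂_2 = (12 − 5) − 7 = 0, and the invariant factors of ∂_2 are all 1, so H_1 = 0.
  H_2: rank ker ∂_2 − rank ∂_3 = (8 − 7) − 0 = 1, and there is no ∂_3, so H_2 = Z.

As a check, the Euler characteristic is 6 − 12 + 8 = 2, which agrees with 1 − 0 + 1 = 2.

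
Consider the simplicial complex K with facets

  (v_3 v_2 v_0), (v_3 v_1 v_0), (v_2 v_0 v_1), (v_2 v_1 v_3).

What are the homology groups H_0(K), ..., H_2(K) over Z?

H_0 ≅ Z,  H_1 = 0,  H_2 ≅ Z.

K has 4 vertices, 6 edges, 4 triangles.
rank ∂_0 = 0, rank ∂_1 = 3 ⇒ b_0 = 4 − 0 − 3 = 1; all invariant factors of ∂_1 are 1 so no torsion. So H_0 = Z.
rank ∂_1 = 3, rank ∂_2 = 3 ⇒ b_1 = 6 − 3 − 3 = 0; all invariant factors of ∂_2 are 1 so no torsion. So H_1 = 0.
rank ∂_2 = 3, rank ∂_3 = 0 ⇒ b_2 = 4 − 3 − 0 = 1. So H_2 = Z.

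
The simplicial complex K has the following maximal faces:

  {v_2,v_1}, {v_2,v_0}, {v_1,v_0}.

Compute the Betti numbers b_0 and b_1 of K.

We work with the vertex ordering v_0 < v_1 < v_2. The simplices of K, each written with vertices in increasing order, are:

  0-simplices (3): [v_0], [v_1], [v_2]
  1-simplices (3): [v_0,v_1], [v_0,v_2], [v_1,v_2]

giving chain groups C_0 ≅ Z^3, C_1 ≅ Z^3.

Boundary ∂_1: C_1 → C_0 maps an edge to its endpoints' difference, ∂[p,q] = q − p.
The resulting 3×3 matrix has rank 2, and its Smith normal form has invariant factors (1,1).

From H_k ≅ ker(∂_k) / im(∂_{k+1}) we obtain:

  H_0: rank C_0 − rank ∂_1 = 3 − 2 = 1, and the invariant factors of ∂_1 are all 1, so H_0 ≅ Z.
  H_1: rank ker ∂_1 − rank ∂_2 = (3 − 2) − 0 = 1, and there is no ∂_2, so H_1 ≅ Z.

As a check, the Euler characteristic is 3 − 3 = 0, which agrees with 1 − 1 = 0.

Hence the Betti numbers are b_0 = 1, b_1 = 1.

b_0 = 1, b_1 = 1.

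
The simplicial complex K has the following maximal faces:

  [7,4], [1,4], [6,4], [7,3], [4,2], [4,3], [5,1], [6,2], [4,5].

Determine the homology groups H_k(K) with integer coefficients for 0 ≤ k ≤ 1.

Take the total order 1 < 2 < 3 < 4 < 5 < 6 < 7 on the vertex set. Then K (dimension 1) consists of the simplices:

  0-simplices (7): [1], [2], [3], [4], [5], [6], [7]
  1-simplices (9): [1,4], [1,5], [2,4], [2,6], [3,4], [3,7], [4,5], [4,6], [4,7]

Hence C_0 ≅ Z^7, C_1 ≅ Z^9.

∂_1: C_1 → C_0 sends each edge [p,q] (with p < q) to q − p. For instance
  ∂[1,4] = [4] − [1].
The resulting 7×9 matrix has rank 6, and its Smith normal form has invariant factors (1,1,1,1,1,1).

Computing H_k = (kernel of ∂_k) / (image of ∂_{k+1}):

  H_0: rank C_0 − rank ∂_1 = 7 − 6 = 1, and the invariant factors of ∂_1 are all 1, so H_0 ≅ Z.
  H_1: rank ker ∂_1 − rank ∂_2 = (9 − 6) − 0 = 3, and there is no ∂_2, so H_1 ≅ Z^3.

H_0 ≅ Z,  H_1 ≅ Z^3.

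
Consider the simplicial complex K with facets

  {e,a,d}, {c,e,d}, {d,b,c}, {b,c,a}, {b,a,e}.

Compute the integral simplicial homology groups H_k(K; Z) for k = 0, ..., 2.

We work with the vertex ordering a < b < c < d < e. The simplices of K, each written with vertices in increasing order, are:

  0-simplices (5): a, b, c, d, e
  1-simplices (10): ab, ac, ad, ae, bc, bd, be, cd, ce, de
  2-simplices (5): abc, abe, ade, bcd, cde

giving chain groups C_0 ≅ Z^5, C_1 ≅ Z^10, C_2 ≅ Z^5.

∂_1: C_1 → C_0 sends each edge [p,q] (with p < q) to q − p.
The resulting 5×10 matrix has rank 4, and its Smith normal form has invariant factors (1,1,1,1).

The boundary map ∂_2: C_2 → C_1 acts by ∂[p,q,r] = [q,r] − [p,r] + [p,q]. For instance
  ∂cde = de − ce + cd,
  ∂bcd = cd − bd + bc.
This gives a 10×5 integer matrix of rank 5; reducing to Smith normal form yields diagonal entries (1,1,1,1,1).

Now H_k = ker ∂_k / im ∂_{k+1}, so:

  H_0: rank C_0 − rank ∂_1 = 5 − 4 = 1, and the invariant factors of ∂_1 are all 1, so H_0 = Z.
  H_1: rank ker ∂_1 − rank ∂_2 = (10 − 4) − 5 = 1, and the invariant factors of ∂_2 are all 1, so H_1 = Z.
  H_2: rank ker ∂_2 − rank ∂_3 = (5 − 5) − 0 = 0, and there is no ∂_3, so H_2 = 0.

As a check, the Euler characteristic is 5 − 10 + 5 = 0, which agrees with 1 − 1 + 0 = 0.

H_0 ≅ Z,  H_1 ≅ Z,  H_2 = 0.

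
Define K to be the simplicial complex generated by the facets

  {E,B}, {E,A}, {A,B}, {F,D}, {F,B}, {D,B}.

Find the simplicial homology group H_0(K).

K has 5 vertices, 6 edges.
rank ∂_0 = 0, rank ∂_1 = 4 ⇒ b_0 = 5 − 0 − 4 = 1; all invariant factors of ∂_1 are 1 so no torsion. So H_0 ≅ Z.

H_0 = Z.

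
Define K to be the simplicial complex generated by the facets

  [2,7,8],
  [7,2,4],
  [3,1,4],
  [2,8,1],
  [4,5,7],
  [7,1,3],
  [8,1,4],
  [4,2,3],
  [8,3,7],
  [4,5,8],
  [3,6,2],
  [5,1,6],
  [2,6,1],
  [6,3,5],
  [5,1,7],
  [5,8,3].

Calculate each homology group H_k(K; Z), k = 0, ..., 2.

H_0 = Z,  H_1 = Z^2,  H_2 = Z.

Order the vertices as 1 < 2 < 3 < 4 < 5 < 6 < 7 < 8. Listing each simplex with vertices in this order, K has dimension 2 with simplices:

  0-simplices (8): [1], [2], [3], [4], [5], [6], [7], [8]
  1-simplices (24): (24 of them)
  2-simplices (16): [1,2,6], [1,2,8], [1,3,4], [1,3,7], [1,4,8], [1,5,6], [1,5,7], [2,3,4], [2,3,6], [2,4,7], [2,7,8], [3,5,6], [3,5,8], [3,7,8], [4,5,7], [4,5,8]

Hence C_0 ≅ Z^8, C_1 ≅ Z^24, C_2 ≅ Z^16.

The boundary map ∂_1: C_1 → C_0 is given by ∂[p,q] = [q] − [p]. For instance
  ∂[3,8] = [8] − [3].
The resulting 8×24 matrix has rank 7, and its Smith normal form has invariant factors (1,1,1,1,1,1,1).

The boundary map ∂_2: C_2 → C_1 acts by ∂[p,q,r] = [q,r] − [p,r] + [p,q]. For instance
  ∂[4,5,8] = [5,8] − [4,8] + [4,5],
  ∂[4,5,7] = [5,7] − [4,7] + [4,5].
The resulting 24×16 matrix has rank 15, and its Smith normal form has invariant factors (1,1,1,1,1,1,1,1,1,1,1,1,1,1,1).

From H_k ≅ ker(∂_k) / im(∂_{k+1}) we obtain:

  H_0: rank C_0 − rank ∂_1 = 8 − 7 = 1, and the invariant factors of ∂_1 are all 1, so H_0 = Z.
  H_1: rank ker ∂_1 − rank ∂_2 = (24 − 7) − 15 = 2, and the invariant factors of ∂_2 are all 1, so H_1 = Z^2.
  H_2: rank ker ∂_2 − rank ∂_3 = (16 − 15) − 0 = 1, and there is no ∂_3, so H_2 = Z.

(K is a triangulation of the torus T^2.)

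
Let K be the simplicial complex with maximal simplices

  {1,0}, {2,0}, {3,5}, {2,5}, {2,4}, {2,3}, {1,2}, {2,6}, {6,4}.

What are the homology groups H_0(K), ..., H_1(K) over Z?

Order the vertices as 0 < 1 < 2 < 3 < 4 < 5 < 6. Listing each simplex with vertices in this order, K has dimension 1 with simplices:

  0-simplices (7): [0], [1], [2], [3], [4], [5], [6]
  1-simplices (9): [0,1], [0,2], [1,2], [2,3], [2,4], [2,5], [2,6], [3,5], [4,6]

Hence C_0 ≅ Z^7, C_1 ≅ Z^9.

Boundary ∂_1: C_1 → C_0 maps an edge to its endpoints' difference, ∂[p,q] = q − p. For instance
  ∂[1,2] = [2] − [1].
The 7×9 boundary matrix has rank 6 and Smith normal form diag(1,1,1,1,1,1).

From H_k ≅ ker(∂_k) / im(∂_{k+1}) we obtain:

  H_0: rank C_0 − rank ∂_1 = 7 − 6 = 1, and the invariant factors of ∂_1 are all 1, so H_0 ≅ Z.
  H_1: rank ker ∂_1 − rank ∂_2 = (9 − 6) − 0 = 3, and there is no ∂_2, so H_1 ≅ Z^3.

H_0 = Z,  H_1 = Z^3.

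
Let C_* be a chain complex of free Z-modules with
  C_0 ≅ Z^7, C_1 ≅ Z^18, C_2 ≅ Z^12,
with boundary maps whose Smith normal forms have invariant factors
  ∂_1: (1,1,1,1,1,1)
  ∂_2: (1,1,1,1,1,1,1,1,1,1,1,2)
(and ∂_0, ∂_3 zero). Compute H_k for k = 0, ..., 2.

H_0: b_0 = 7 − 0 − 6 = 1; torsion from ∂_1 factors > 1: none. So H_0 ≅ Z.
H_1: b_1 = 18 − 6 − 12 = 0; torsion from ∂_2 factors > 1: [2]. So H_1 ≅ Z_2.
H_2: b_2 = 12 − 12 − 0 = 0; torsion from ∂_3 factors > 1: none. So H_2 ≅ 0.

H_0 ≅ Z,  H_1 ≅ Z_2,  H_2 = 0.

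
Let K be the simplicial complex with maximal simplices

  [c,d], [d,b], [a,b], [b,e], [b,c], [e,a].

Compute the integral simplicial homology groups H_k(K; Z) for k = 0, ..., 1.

H_0 = Z,  H_1 = Z^2.

K has 5 vertices, 6 edges.
rank ∂_0 = 0, rank ∂_1 = 4 ⇒ b_0 = 5 − 0 − 4 = 1; all invariant factors of ∂_1 are 1 so no torsion. So H_0 = Z.
rank ∂_1 = 4, rank ∂_2 = 0 ⇒ b_1 = 6 − 4 − 0 = 2. So H_1 = Z^2.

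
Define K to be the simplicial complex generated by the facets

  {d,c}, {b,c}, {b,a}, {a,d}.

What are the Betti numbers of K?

b_0 = 1, b_1 = 1.

K has 4 vertices, 4 edges.
rank ∂_0 = 0, rank ∂_1 = 3 ⇒ b_0 = 4 − 0 − 3 = 1; all invariant factors of ∂_1 are 1 so no torsion. So H_0 ≅ Z.
rank ∂_1 = 3, rank ∂_2 = 0 ⇒ b_1 = 4 − 3 − 0 = 1. So H_1 ≅ Z.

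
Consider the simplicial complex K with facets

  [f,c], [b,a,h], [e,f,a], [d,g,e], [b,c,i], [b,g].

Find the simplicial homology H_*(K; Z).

H_0 = Z,  H_1 = Z^2,  H_2 = 0.

Take the total order a < b < c < d < e < f < g < h < i on the vertex set. Then K (dimension 2) consists of the simplices:

  0-simplices (9): a, b, c, d, e, f, g, h, i
  1-simplices (14): ab, ae, af, ah, bc, bg, bh, bi, cf, ci, de, dg, ef, eg
  2-simplices (4): abh, aef, bci, deg

Hence C_0 ≅ Z^9, C_1 ≅ Z^14, C_2 ≅ Z^4.

∂_1: C_1 → C_0 sends each edge [p,q] (with p < q) to q − p. For instance
  ∂bi = i − b.
As a 9×14 matrix over Z this has rank 8, with invariant factors (1,1,1,1,1,1,1,1).

Boundary ∂_2: C_2 → C_1 acts by ∂[p,q,r] = [q,r] − [p,r] + [p,q]. For instance
  ∂deg = eg − dg + de,
  ∂bci = ci − bi + bc.
As a 14×4 matrix over Z this has rank 4, with invariant factors (1,1,1,1).

Now H_k = ker ∂_k / im ∂_{k+1}, so:

  H_0: rank C_0 − rank ∂_1 = 9 − 8 = 1, and the invariant factors of ∂_1 are all 1, so H_0 ≅ Z.
  H_1: rank ker ∂_1 − rank ∂_2 = (14 − 8) − 4 = 2, and the invariant factors of ∂_2 are all 1, so H_1 ≅ Z^2.
  H_2: rank ker ∂_2 − rank ∂_3 = (4 − 4) − 0 = 0, and there is no ∂_3, so H_2 ≅ 0.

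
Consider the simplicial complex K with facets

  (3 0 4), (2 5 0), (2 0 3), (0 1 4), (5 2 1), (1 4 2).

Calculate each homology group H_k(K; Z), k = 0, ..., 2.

H_0 = Z,  H_1 = Z,  H_2 = 0.

Order the vertices as 0 < 1 < 2 < 3 < 4 < 5. Listing each simplex with vertices in this order, K has dimension 2 with simplices:

  0-simplices (6): [0], [1], [2], [3], [4], [5]
  1-simplices (12): [0,1], [0,2], [0,3], [0,4], [0,5], [1,2], [1,4], [1,5], [2,3], [2,4], [2,5], [3,4]
  2-simplices (6): [0,1,4], [0,2,3], [0,2,5], [0,3,4], [1,2,4], [1,2,5]

so the chain groups are C_0 ≅ Z^6, C_1 ≅ Z^12, C_2 ≅ Z^6.

Boundary ∂_1: C_1 → C_0 is given by ∂[p,q] = [q] − [p]. For instance
  ∂[2,5] = [5] − [2].
As a 6×12 matrix over Z this has rank 5, with invariant factors (1,1,1,1,1).

The boundary map ∂_2: C_2 → C_1 acts by ∂[p,q,r] = [q,r] − [p,r] + [p,q]. For instance
  ∂[1,2,5] = [2,5] − [1,5] + [1,2],
  ∂[1,2,4] = [2,4] − [1,4] + [1,2].
The resulting 12×6 matrix has rank 6, and its Smith normal form has invariant factors (1,1,1,1,1,1).

From H_k ≅ ker(∂_k) / im(∂_{k+1}) we obtain:

  H_0: rank C_0 − rank ∂_1 = 6 − 5 = 1, and the invariant factors of ∂_1 are all 1, so H_0 = Z.
  H_1: rank ker ∂_1 − rank ∂_2 = (12 − 5) − 6 = 1, and the invariant factors of ∂_2 are all 1, so H_1 = Z.
  H_2: rank ker ∂_2 − rank ∂_3 = (6 − 6) − 0 = 0, and there is no ∂_3, so H_2 = 0.

(K is a triangulation of the cylinder S^1 x I.)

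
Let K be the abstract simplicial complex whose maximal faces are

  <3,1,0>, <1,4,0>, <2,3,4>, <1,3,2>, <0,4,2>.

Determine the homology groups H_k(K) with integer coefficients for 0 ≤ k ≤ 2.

H_0 ≅ Z,  H_1 ≅ Z,  H_2 = 0.

Take the total order 0 < 1 < 2 < 3 < 4 on the vertex set. Then K (dimension 2) consists of the simplices:

  0-simplices (5): [0], [1], [2], [3], [4]
  1-simplices (10): [0,1], [0,2], [0,3], [0,4], [1,2], [1,3], [1,4], [2,3], [2,4], [3,4]
  2-simplices (5): [0,1,3], [0,1,4], [0,2,4], [1,2,3], [2,3,4]

giving chain groups C_0 ≅ Z^5, C_1 ≅ Z^10, C_2 ≅ Z^5.

Boundary ∂_1: C_1 → C_0 is given by ∂[p,q] = [q] − [p].
As a 5×10 matrix over Z this has rank 4, with invariant factors (1,1,1,1).

Boundary ∂_2: C_2 → C_1 acts by ∂[p,q,r] = [q,r] − [p,r] + [p,q]. For instance
  ∂[1,2,3] = [2,3] − [1,3] + [1,2],
  ∂[0,1,3] = [1,3] − [0,3] + [0,1].
The 10×5 boundary matrix has rank 5 and Smith normal form diag(1,1,1,1,1).

Reading off H_k = ker ∂_k / im ∂_{k+1}:

  H_0: rank C_0 − rank ∂_1 = 5 − 4 = 1, and the invariant factors of ∂_1 are all 1, so H_0 ≅ Z.
  H_1: rank ker ∂_1 − rank ∂_2 = (10 − 4) − 5 = 1, and the invariant factors of ∂_2 are all 1, so H_1 ≅ Z.
  H_2: rank ker ∂_2 − rank ∂_3 = (5 − 5) − 0 = 0, and there is no ∂_3, so H_2 ≅ 0.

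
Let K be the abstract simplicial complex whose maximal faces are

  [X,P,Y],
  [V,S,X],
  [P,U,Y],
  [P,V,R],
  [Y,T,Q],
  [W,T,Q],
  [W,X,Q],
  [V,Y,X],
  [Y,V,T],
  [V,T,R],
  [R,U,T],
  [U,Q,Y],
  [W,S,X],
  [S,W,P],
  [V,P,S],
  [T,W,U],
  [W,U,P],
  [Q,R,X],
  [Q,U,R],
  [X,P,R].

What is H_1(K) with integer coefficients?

Take the total order P < Q < R < S < T < U < V < W < X < Y on the vertex set. Then K (dimension 2) consists of the simplices:

  0-simplices (10): P, Q, R, S, T, U, V, W, X, Y
  1-simplices (30): PR, PS, PU, PV, PW, PX, PY, QR, QT, QU, QW, QX, QY, RT, RU, RV, RX, SV, SW, SX, TU, TV, TW, TY, UW, UY, VX, VY, WX, XY
  2-simplices (20): PRV, PRX, PSV, PSW, PUW, PUY, PXY, QRU, QRX, QTW, QTY, QUY, QWX, RTU, RTV, SVX, SWX, TUW, TVY, VXY

giving chain groups C_0 ≅ Z^10, C_1 ≅ Z^30, C_2 ≅ Z^20.

∂_1: C_1 → C_0 maps an edge to its endpoints' difference, ∂[p,q] = q − p.
The 10×30 boundary matrix has rank 9 and Smith normal form diag(1,1,1,1,1,1,1,1,1).

Boundary ∂_2: C_2 → C_1 acts by ∂[p,q,r] = [q,r] − [p,r] + [p,q]. For instance
  ∂QTW = TW − QW + QT,
  ∂PSW = SW − PW + PS.
As a 30×20 matrix over Z this has rank 20, with invariant factors (1,1,1,1,1,1,1,1,1,1,1,1,1,1,1,1,1,1,1,2).

Now H_k = ker ∂_k / im ∂_{k+1}, so:

  H_1: rank ker ∂_1 − rank ∂_2 = (30 − 9) − 20 = 1, and ∂_2 has invariant factor 2 > 1, so H_1 ≅ Z × Z/2.

(K is a triangulation of the Klein bottle.)

H_1 = Z × Z/2.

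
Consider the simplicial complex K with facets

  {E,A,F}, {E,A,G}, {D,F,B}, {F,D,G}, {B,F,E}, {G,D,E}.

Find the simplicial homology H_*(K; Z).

Fix the vertex order A < B < D < E < F < G and write every simplex with vertices in increasing order. Then dim K = 2 and the simplices of K are:

  0-simplices (6): A, B, D, E, F, G
  1-simplices (12): AE, AF, AG, BD, BE, BF, DE, DF, DG, EF, EG, FG
  2-simplices (6): AEF, AEG, BDF, BEF, DEG, DFG

giving chain groups C_0 ≅ Z^6, C_1 ≅ Z^12, C_2 ≅ Z^6.

The boundary map ∂_1: C_1 → C_0 maps an edge to its endpoints' difference, ∂[p,q] = q − p. For instance
  ∂DE = E − D.
This gives a 6×12 integer matrix of rank 5; reducing to Smith normal form yields diagonal entries (1,1,1,1,1).

Boundary ∂_2: C_2 → C_1 acts by ∂[p,q,r] = [q,r] − [p,r] + [p,q]. For instance
  ∂BDF = DF − BF + BD,
  ∂DEG = EG − DG + DE.
The 12×6 boundary matrix has rank 6 and Smith normal form diag(1,1,1,1,1,1).

Now H_k = ker ∂_k / im ∂_{k+1}, so:

  H_0: rank C_0 − rank ∂_1 = 6 − 5 = 1, and the invariant factors of ∂_1 are all 1, so H_0 ≅ Z.
  H_1: rank ker ∂_1 − rank ∂_2 = (12 − 5) − 6 = 1, and the invariant factors of ∂_2 are all 1, so H_1 ≅ Z.
  H_2: rank ker ∂_2 − rank ∂_3 = (6 − 6) − 0 = 0, and there is no ∂_3, so H_2 ≅ 0.

(K is a triangulation of the cylinder S^1 x I.)

H_0 = Z,  H_1 = Z,  H_2 = 0.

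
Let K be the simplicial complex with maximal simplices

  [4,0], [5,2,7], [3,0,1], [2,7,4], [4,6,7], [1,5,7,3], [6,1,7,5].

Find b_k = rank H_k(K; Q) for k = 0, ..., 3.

Fix the vertex order 0 < 1 < 2 < 3 < 4 < 5 < 6 < 7 and write every simplex with vertices in increasing order. Then dim K = 3 and the simplices of K are:

  0-simplices (8): [0], [1], [2], [3], [4], [5], [6], [7]
  1-simplices (17): [0,1], [0,3], [0,4], [1,3], [1,5], [1,6], [1,7], [2,4], [2,5], [2,7], [3,5], [3,7], [4,6], [4,7], [5,6], [5,7], [6,7]
  2-simplices (11): [0,1,3], [1,3,5], [1,3,7], [1,5,6], [1,5,7], [1,6,7], [2,4,7], [2,5,7], [3,5,7], [4,6,7], [5,6,7]
  3-simplices (2): [1,3,5,7], [1,5,6,7]

so the chain groups are C_0 ≅ Z^8, C_1 ≅ Z^17, C_2 ≅ Z^11, C_3 ≅ Z^2.

∂_1: C_1 → C_0 sends each edge [p,q] (with p < q) to q − p.
This gives a 8×17 integer matrix of rank 7; reducing to Smith normal form yields diagonal entries (1,1,1,1,1,1,1).

The boundary map ∂_2: C_2 → C_1 maps a triangle to the signed sum of its edges. For instance
  ∂[3,5,7] = [5,7] − [3,7] + [3,5],
  ∂[1,5,6] = [5,6] − [1,6] + [1,5].
As a 17×11 matrix over Z this has rank 9, with invariant factors (1,1,1,1,1,1,1,1,1).

∂_3: C_3 → C_2 sends each 3-simplex σ to the alternating sum Σ_i (−1)^i (σ with its i-th vertex removed). For instance
  ∂[1,3,5,7] = [3,5,7] − [1,5,7] + [1,3,7] − [1,3,5],
  ∂[1,5,6,7] = [5,6,7] − [1,6,7] + [1,5,7] − [1,5,6].
The 11×2 boundary matrix has rank 2 and Smith normal form diag(1,1).

From H_k ≅ ker(∂_k) / im(∂_{k+1}) we obtain:

  H_0: rank C_0 − rank ∂_1 = 8 − 7 = 1, and the invariant factors of ∂_1 are all 1, so H_0 ≅ Z.
  H_1: rank ker ∂_1 − rank ∂_2 = (17 − 7) − 9 = 1, and the invariant factors of ∂_2 are all 1, so H_1 ≅ Z.
  H_2: rank ker ∂_2 − rank ∂_3 = (11 − 9) − 2 = 0, and the invariant factors of ∂_3 are all 1, so H_2 ≅ 0.
  H_3: rank ker ∂_3 − rank ∂_4 = (2 − 2) − 0 = 0, and there is no ∂_4, so H_3 ≅ 0.

Hence the Betti numbers are b_0 = 1, b_1 = 1, b_2 = 0, b_3 = 0.

b_0 = 1, b_1 = 1, b_2 = 0, b_3 = 0.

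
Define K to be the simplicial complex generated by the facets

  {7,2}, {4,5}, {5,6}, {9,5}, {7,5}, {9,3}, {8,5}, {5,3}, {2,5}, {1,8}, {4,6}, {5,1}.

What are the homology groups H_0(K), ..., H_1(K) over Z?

H_0 = Z,  H_1 = Z^4.

Order the vertices as 1 < 2 < 3 < 4 < 5 < 6 < 7 < 8 < 9. Listing each simplex with vertices in this order, K has dimension 1 with simplices:

  0-simplices (9): [1], [2], [3], [4], [5], [6], [7], [8], [9]
  1-simplices (12): [1,5], [1,8], [2,5], [2,7], [3,5], [3,9], [4,5], [4,6], [5,6], [5,7], [5,8], [5,9]

Hence C_0 ≅ Z^9, C_1 ≅ Z^12.

∂_1: C_1 → C_0 sends each edge [p,q] (with p < q) to q − p. For instance
  ∂[1,8] = [8] − [1].
The resulting 9×12 matrix has rank 8, and its Smith normal form has invariant factors (1,1,1,1,1,1,1,1).

Computing H_k = (kernel of ∂_k) / (image of ∂_{k+1}):

  H_0: rank C_0 − rank ∂_1 = 9 − 8 = 1, and the invariant factors of ∂_1 are all 1, so H_0 = Z.
  H_1: rank ker ∂_1 − rank ∂_2 = (12 − 8) − 0 = 4, and there is no ∂_2, so H_1 = Z^4.

As a check, the Euler characteristic is 9 − 12 = -3, which agrees with 1 − 4 = -3.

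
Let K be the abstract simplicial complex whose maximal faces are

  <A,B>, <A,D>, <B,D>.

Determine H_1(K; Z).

K has 3 vertices, 3 edges.
rank ∂_1 = 2, rank ∂_2 = 0 ⇒ b_1 = 3 − 2 − 0 = 1. So H_1 ≅ Z.

H_1 ≅ Z.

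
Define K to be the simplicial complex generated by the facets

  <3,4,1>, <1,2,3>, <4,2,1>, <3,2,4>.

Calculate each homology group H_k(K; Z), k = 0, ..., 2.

Fix the vertex order 1 < 2 < 3 < 4 and write every simplex with vertices in increasing order. Then dim K = 2 and the simplices of K are:

  0-simplices (4): [1], [2], [3], [4]
  1-simplices (6): [1,2], [1,3], [1,4], [2,3], [2,4], [3,4]
  2-simplices (4): [1,2,3], [1,2,4], [1,3,4], [2,3,4]

Hence C_0 ≅ Z^4, C_1 ≅ Z^6, C_2 ≅ Z^4.

Boundary ∂_1: C_1 → C_0 is given by ∂[p,q] = [q] − [p]. For instance
  ∂[1,4] = [4] − [1].
As a 4×6 matrix over Z this has rank 3, with invariant factors (1,1,1).

∂_2: C_2 → C_1 maps a triangle to the signed sum of its edges. For instance
  ∂[1,2,3] = [2,3] − [1,3] + [1,2],
  ∂[1,3,4] = [3,4] − [1,4] + [1,3].
The 6×4 boundary matrix has rank 3 and Smith normal form diag(1,1,1).

Computing H_k = (kernel of ∂_k) / (image of ∂_{k+1}):

  H_0: rank C_0 − rank ∂_1 = 4 − 3 = 1, and the invariant factors of ∂_1 are all 1, so H_0 = Z.
  H_1: rank ker ∂_1 − rank ∂_2 = (6 − 3) − 3 = 0, and the invariant factors of ∂_2 are all 1, so H_1 = 0.
  H_2: rank ker ∂_2 − rank ∂_3 = (4 − 3) − 0 = 1, and there is no ∂_3, so H_2 = Z.

As a check, the Euler characteristic is 4 − 6 + 4 = 2, which agrees with 1 − 0 + 1 = 2.

H_0 = Z,  H_1 = 0,  H_2 = Z.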